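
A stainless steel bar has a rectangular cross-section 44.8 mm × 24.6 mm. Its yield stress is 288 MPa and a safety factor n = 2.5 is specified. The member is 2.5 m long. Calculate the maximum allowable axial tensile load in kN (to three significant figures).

σ_allow = 288/2.5 = 115.2 MPa.
A = 44.8×24.6 = 1102 mm².
F_allow = σ_allow × A = 115.2×1102 = 127000 N.

F_allow = 127 kN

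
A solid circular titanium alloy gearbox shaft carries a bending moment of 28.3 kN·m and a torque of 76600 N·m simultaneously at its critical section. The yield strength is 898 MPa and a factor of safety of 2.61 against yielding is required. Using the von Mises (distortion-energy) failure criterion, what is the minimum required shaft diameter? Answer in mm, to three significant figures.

d = 129 mm

σ_allow = σ_y/n = 898/2.61 = 344.1 MPa.
For a solid shaft σ_b = 32M/(πd³) and τ = 16T/(πd³), so the von Mises stress is σ' = (16/πd³)·√(4M²+3T²).
√(4M²+3T²) = √(4×(2.830×10^7)² + 3×(7.660×10^7)²) = 1.442×10^8 N·mm.
d³ = 16×1.442×10^8/(π×344.1) = 2.135×10^6 mm³.
d = 128.8 mm.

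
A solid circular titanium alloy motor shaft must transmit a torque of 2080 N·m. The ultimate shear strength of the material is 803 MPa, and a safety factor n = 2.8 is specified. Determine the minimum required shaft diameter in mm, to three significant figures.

d = 33.3 mm

Allowable shear stress τ_allow = 803/2.8 = 286.8 MPa.
For a solid shaft τ = 16T/(πd³), so d³ = 16T/(π τ_allow) = 16×2080000/(π×286.8) = 36940 mm³.
d = (36940)^(1/3) = 33.30 mm.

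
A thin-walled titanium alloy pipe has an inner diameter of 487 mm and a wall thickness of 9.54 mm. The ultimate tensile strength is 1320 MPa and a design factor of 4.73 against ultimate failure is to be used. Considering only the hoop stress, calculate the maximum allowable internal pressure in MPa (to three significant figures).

p_allow = 10.9 MPa

σ_allow = 1320/4.73 = 279.1 MPa.
σ_h = pD/(2t) → p_allow = 2σ_allow t/D = 2×279.1×9.54/487 = 10.93 MPa.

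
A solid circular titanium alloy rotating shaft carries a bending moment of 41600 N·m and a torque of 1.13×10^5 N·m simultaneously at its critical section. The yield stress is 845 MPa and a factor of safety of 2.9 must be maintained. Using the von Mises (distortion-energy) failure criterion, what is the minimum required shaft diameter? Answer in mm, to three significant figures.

σ_allow = σ_y/n = 845/2.9 = 291.4 MPa.
For a solid shaft σ_b = 32M/(πd³) and τ = 16T/(πd³), so the von Mises stress is σ' = (16/πd³)·√(4M²+3T²).
√(4M²+3T²) = √(4×(4.160×10^7)² + 3×(1.130×10^8)²) = 2.127×10^8 N·mm.
d³ = 16×2.127×10^8/(π×291.4) = 3.717×10^6 mm³.
d = 154.9 mm.

d = 155 mm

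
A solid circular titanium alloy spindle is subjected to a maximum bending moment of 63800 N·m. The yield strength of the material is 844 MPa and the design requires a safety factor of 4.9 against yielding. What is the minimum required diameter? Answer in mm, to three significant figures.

d = 156 mm

σ_allow = 844/4.9 = 172.2 MPa.
For a solid circular section σ = 32M/(πd³), so d³ = 32M/(π σ_allow) = 32×6.3800×10^7/(π×172.2) = 3.773×10^6 mm³.
d = 155.7 mm.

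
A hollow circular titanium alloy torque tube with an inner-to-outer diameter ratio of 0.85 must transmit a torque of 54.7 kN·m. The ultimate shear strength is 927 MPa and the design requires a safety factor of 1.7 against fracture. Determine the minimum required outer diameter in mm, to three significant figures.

d_o = 102 mm

τ_allow = 927/1.7 = 545.3 MPa.
For a hollow shaft τ = 16T/[πd_o³(1−k⁴)] with k = 0.85, so 1−k⁴ = 0.4780.
d_o³ = 16T/[π τ_allow (1−k⁴)] = 16×5.4700×10^7/(π×545.3×0.4780) = 1.069×10^6 mm³.
d_o = 102.2 mm.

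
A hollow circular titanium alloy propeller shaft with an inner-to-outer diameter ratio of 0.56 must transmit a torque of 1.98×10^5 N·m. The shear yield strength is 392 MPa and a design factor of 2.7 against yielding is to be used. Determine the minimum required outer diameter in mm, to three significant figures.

d_o = 197 mm

τ_allow = 392/2.7 = 145.2 MPa.
For a hollow shaft τ = 16T/[πd_o³(1−k⁴)] with k = 0.56, so 1−k⁴ = 0.9017.
d_o³ = 16T/[π τ_allow (1−k⁴)] = 16×1.9800×10^8/(π×145.2×0.9017) = 7.703×10^6 mm³.
d_o = 197.5 mm.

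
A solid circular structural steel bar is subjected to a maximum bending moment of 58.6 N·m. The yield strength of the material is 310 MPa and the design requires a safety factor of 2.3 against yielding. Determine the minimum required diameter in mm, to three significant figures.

d = 16.4 mm

σ_allow = 310/2.3 = 134.8 MPa.
For a solid circular section σ = 32M/(πd³), so d³ = 32M/(π σ_allow) = 32×58600/(π×134.8) = 4429 mm³.
d = 16.42 mm.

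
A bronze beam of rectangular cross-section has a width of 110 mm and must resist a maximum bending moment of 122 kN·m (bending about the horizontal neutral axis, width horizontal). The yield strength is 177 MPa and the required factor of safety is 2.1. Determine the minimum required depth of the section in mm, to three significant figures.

σ_allow = 177/2.1 = 84.29 MPa.
For a rectangular section σ = 6M/(bh²), so h² = 6M/(b σ_allow) = 6×1.2200×10^8/(110×84.29) = 78950 mm².
h = 281.0 mm.

h = 281 mm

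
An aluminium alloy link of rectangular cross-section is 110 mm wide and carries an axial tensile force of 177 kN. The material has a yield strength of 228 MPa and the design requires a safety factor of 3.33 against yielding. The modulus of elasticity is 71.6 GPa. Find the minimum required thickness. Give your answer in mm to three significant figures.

σ_allow = 228/3.33 = 68.47 MPa.
Required area A = F/σ_allow = 177000/68.47 = 2585 mm².
t = A/w = 2585/110 = 23.50 mm.

t = 23.5 mm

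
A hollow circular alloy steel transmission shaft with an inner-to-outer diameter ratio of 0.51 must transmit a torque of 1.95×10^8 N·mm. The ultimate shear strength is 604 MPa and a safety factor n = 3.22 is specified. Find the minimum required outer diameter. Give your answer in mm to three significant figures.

τ_allow = 604/3.22 = 187.6 MPa.
For a hollow shaft τ = 16T/[πd_o³(1−k⁴)] with k = 0.51, so 1−k⁴ = 0.9323.
d_o³ = 16T/[π τ_allow (1−k⁴)] = 16×1.9500×10^8/(π×187.6×0.9323) = 5.679×10^6 mm³.
d_o = 178.4 mm.

d_o = 178 mm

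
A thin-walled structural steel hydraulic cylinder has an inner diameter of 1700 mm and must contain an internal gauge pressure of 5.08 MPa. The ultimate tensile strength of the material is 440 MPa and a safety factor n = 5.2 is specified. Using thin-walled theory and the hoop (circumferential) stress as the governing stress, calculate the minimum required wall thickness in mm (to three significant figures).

t = 51.0 mm

σ_allow = 440/5.2 = 84.62 MPa.
Hoop stress σ_h = pD/(2t), so t = pD/(2σ_allow) = 5.08×1700/(2×84.62) = 51.03 mm.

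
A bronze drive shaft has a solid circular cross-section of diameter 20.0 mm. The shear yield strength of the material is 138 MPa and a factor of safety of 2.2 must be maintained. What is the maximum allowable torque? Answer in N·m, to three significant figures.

T_allow = 98.5 N·m

τ_allow = 138/2.2 = 62.73 MPa.
For a solid shaft T_allow = τ_allow·πd³/16; πd³/16 = π×20.0³/16 = 1571 mm³.
T_allow = 62.73×1571 = 98530 N·mm = 98.53 N·m.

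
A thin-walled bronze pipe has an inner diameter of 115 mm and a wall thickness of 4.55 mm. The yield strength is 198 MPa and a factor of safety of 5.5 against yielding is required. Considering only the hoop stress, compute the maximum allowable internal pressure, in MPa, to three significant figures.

σ_allow = 198/5.5 = 36.00 MPa.
σ_h = pD/(2t) → p_allow = 2σ_allow t/D = 2×36.00×4.55/115 = 2.849 MPa.

p_allow = 2.85 MPa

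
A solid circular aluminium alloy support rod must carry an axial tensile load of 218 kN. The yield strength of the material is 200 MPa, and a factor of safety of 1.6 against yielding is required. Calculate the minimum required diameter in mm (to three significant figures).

Allowable stress σ_allow = 200/1.6 = 125.0 MPa.
Required area A = F/σ_allow = 218000/125.0 = 1744 mm².
A = πd²/4 → d = √(4A/π) = 47.12 mm.

d = 47.1 mm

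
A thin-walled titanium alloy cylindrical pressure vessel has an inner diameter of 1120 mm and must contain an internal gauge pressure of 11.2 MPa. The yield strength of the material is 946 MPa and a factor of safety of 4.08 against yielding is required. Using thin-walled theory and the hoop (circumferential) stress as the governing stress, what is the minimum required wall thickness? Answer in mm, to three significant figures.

σ_allow = 946/4.08 = 231.9 MPa.
Hoop stress σ_h = pD/(2t), so t = pD/(2σ_allow) = 11.2×1120/(2×231.9) = 27.05 mm.

t = 27.1 mm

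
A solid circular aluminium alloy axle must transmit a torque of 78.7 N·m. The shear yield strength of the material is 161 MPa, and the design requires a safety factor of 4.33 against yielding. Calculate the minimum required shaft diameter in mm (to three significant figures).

d = 22.1 mm

Allowable shear stress τ_allow = 161/4.33 = 37.18 MPa.
For a solid shaft τ = 16T/(πd³), so d³ = 16T/(π τ_allow) = 16×78700/(π×37.18) = 10780 mm³.
d = (10780)^(1/3) = 22.09 mm.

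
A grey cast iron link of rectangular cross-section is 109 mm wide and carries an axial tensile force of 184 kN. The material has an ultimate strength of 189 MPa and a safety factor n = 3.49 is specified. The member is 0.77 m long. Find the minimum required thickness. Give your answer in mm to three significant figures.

t = 31.2 mm

σ_allow = 189/3.49 = 54.15 MPa.
Required area A = F/σ_allow = 184000/54.15 = 3398 mm².
t = A/w = 3398/109 = 31.17 mm.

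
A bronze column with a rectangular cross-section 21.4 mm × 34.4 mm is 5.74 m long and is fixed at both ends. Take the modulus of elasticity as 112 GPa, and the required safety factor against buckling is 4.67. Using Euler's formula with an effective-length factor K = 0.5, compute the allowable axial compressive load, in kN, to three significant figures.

Buckling occurs about the weak axis: I_min = h·b³/12 = 34.4×21.4³/12 = 28090 mm⁴ (b = 21.4 mm is the smaller dimension).
Effective length L_e = KL = 0.5×5.74 m = 2870 mm.
Euler critical load P_cr = π²EI/L_e² = π²×112000×28090/2870² = 3770 N.
P_allow = P_cr/n = 3770/4.67 = 807.3 N.

P_allow = 0.807 kN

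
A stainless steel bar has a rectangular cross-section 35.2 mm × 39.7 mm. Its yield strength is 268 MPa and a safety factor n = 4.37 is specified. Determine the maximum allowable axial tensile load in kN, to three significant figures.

F_allow = 85.7 kN

σ_allow = 268/4.37 = 61.33 MPa.
A = 35.2×39.7 = 1397 mm².
F_allow = σ_allow × A = 61.33×1397 = 85700 N.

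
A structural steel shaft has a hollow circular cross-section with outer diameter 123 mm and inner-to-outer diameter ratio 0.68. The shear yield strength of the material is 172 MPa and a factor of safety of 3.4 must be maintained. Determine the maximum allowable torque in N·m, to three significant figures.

T_allow = 14500 N·m

τ_allow = 172/3.4 = 50.59 MPa.
For a hollow shaft T_allow = τ_allow·πd_o³(1−k⁴)/16 with 1−k⁴ = 0.7862, so πd_o³(1−k⁴)/16 = 287300 mm³.
T_allow = 50.59×287300 = 1.453×10^7 N·mm = 14530 N·m.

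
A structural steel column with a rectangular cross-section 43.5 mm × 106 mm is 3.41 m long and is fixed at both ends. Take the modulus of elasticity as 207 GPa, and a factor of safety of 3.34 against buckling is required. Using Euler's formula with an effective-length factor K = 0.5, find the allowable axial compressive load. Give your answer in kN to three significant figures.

P_allow = 153 kN

Buckling occurs about the weak axis: I_min = h·b³/12 = 106×43.5³/12 = 727100 mm⁴ (b = 43.5 mm is the smaller dimension).
Effective length L_e = KL = 0.5×3.41 m = 1705 mm.
Euler critical load P_cr = π²EI/L_e² = π²×207000×727100/1705² = 511000 N.
P_allow = P_cr/n = 511000/3.34 = 153000 N.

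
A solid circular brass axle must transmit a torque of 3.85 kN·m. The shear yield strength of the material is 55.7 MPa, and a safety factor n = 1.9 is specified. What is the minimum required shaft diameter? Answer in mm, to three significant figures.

Allowable shear stress τ_allow = 55.7/1.9 = 29.32 MPa.
For a solid shaft τ = 16T/(πd³), so d³ = 16T/(π τ_allow) = 16×3850000/(π×29.32) = 668900 mm³.
d = (668900)^(1/3) = 87.45 mm.

d = 87.5 mm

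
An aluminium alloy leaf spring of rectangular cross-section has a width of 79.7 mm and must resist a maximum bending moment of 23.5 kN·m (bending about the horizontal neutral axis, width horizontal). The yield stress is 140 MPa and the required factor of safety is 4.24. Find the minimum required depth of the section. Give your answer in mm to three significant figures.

σ_allow = 140/4.24 = 33.02 MPa.
For a rectangular section σ = 6M/(bh²), so h² = 6M/(b σ_allow) = 6×2.3500×10^7/(79.7×33.02) = 53580 mm².
h = 231.5 mm.

h = 231 mm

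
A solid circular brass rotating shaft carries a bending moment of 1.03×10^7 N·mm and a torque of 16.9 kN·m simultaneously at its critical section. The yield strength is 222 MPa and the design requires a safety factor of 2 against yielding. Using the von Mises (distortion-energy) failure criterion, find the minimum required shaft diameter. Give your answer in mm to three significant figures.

σ_allow = σ_y/n = 222/2 = 111.0 MPa.
For a solid shaft σ_b = 32M/(πd³) and τ = 16T/(πd³), so the von Mises stress is σ' = (16/πd³)·√(4M²+3T²).
√(4M²+3T²) = √(4×(1.030×10^7)² + 3×(1.690×10^7)²) = 3.579×10^7 N·mm.
d³ = 16×3.579×10^7/(π×111.0) = 1.642×10^6 mm³.
d = 118.0 mm.

d = 118 mm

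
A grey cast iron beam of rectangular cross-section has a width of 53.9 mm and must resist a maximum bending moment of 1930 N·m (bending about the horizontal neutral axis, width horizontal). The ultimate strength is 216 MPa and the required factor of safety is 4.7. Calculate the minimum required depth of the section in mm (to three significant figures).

σ_allow = 216/4.7 = 45.96 MPa.
For a rectangular section σ = 6M/(bh²), so h² = 6M/(b σ_allow) = 6×1930000/(53.9×45.96) = 4675 mm².
h = 68.37 mm.

h = 68.4 mm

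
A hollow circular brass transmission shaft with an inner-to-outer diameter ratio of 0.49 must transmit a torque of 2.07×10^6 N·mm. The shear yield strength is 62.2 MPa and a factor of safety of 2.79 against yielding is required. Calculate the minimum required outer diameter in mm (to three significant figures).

d_o = 79.5 mm

τ_allow = 62.2/2.79 = 22.29 MPa.
For a hollow shaft τ = 16T/[πd_o³(1−k⁴)] with k = 0.49, so 1−k⁴ = 0.9424.
d_o³ = 16T/[π τ_allow (1−k⁴)] = 16×2070000/(π×22.29×0.9424) = 501800 mm³.
d_o = 79.47 mm.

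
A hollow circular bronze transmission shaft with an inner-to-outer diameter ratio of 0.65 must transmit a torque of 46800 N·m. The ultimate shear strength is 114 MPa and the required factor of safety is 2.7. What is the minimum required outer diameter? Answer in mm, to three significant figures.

τ_allow = 114/2.7 = 42.22 MPa.
For a hollow shaft τ = 16T/[πd_o³(1−k⁴)] with k = 0.65, so 1−k⁴ = 0.8215.
d_o³ = 16T/[π τ_allow (1−k⁴)] = 16×4.6800×10^7/(π×42.22×0.8215) = 6.872×10^6 mm³.
d_o = 190.1 mm.

d_o = 190 mm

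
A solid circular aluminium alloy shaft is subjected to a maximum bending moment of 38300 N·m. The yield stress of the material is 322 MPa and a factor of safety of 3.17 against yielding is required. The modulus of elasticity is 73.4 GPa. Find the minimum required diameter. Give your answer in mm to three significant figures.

σ_allow = 322/3.17 = 101.6 MPa.
For a solid circular section σ = 32M/(πd³), so d³ = 32M/(π σ_allow) = 32×3.8300×10^7/(π×101.6) = 3.841×10^6 mm³.
d = 156.6 mm.

d = 157 mm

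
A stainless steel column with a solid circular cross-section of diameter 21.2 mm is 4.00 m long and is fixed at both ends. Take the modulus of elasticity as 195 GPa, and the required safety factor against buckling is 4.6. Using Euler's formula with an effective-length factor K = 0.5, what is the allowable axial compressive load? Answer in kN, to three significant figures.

I = πd⁴/64 = π×21.2⁴/64 = 9915 mm⁴.
Effective length L_e = KL = 0.5×4.00 m = 2000 mm.
Euler critical load P_cr = π²EI/L_e² = π²×195000×9915/2000² = 4771 N.
P_allow = P_cr/n = 4771/4.6 = 1037 N.

P_allow = 1.04 kN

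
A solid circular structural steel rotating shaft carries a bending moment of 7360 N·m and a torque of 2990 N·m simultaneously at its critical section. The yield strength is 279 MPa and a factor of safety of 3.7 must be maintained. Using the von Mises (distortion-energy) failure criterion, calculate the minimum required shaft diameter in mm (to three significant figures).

σ_allow = σ_y/n = 279/3.7 = 75.41 MPa.
For a solid shaft σ_b = 32M/(πd³) and τ = 16T/(πd³), so the von Mises stress is σ' = (16/πd³)·√(4M²+3T²).
√(4M²+3T²) = √(4×(7.360×10^6)² + 3×(2.990×10^6)²) = 1.560×10^7 N·mm.
d³ = 16×1.560×10^7/(π×75.41) = 1.054×10^6 mm³.
d = 101.8 mm.

d = 102 mm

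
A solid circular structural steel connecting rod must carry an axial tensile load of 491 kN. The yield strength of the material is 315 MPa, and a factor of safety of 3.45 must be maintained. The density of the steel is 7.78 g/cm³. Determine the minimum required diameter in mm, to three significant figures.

Allowable stress σ_allow = 315/3.45 = 91.30 MPa.
Required area A = F/σ_allow = 491000/91.30 = 5378 mm².
A = πd²/4 → d = √(4A/π) = 82.75 mm.

d = 82.7 mm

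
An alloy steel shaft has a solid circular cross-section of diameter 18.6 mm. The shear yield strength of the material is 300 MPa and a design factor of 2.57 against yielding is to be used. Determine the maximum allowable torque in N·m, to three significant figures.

τ_allow = 300/2.57 = 116.7 MPa.
For a solid shaft T_allow = τ_allow·πd³/16; πd³/16 = π×18.6³/16 = 1263 mm³.
T_allow = 116.7×1263 = 147500 N·mm = 147.5 N·m.

T_allow = 147 N·m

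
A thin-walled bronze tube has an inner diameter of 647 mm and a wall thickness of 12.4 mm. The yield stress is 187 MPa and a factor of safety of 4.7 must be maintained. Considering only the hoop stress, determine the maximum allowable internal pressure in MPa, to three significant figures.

p_allow = 1.53 MPa

σ_allow = 187/4.7 = 39.79 MPa.
σ_h = pD/(2t) → p_allow = 2σ_allow t/D = 2×39.79×12.4/647 = 1.525 MPa.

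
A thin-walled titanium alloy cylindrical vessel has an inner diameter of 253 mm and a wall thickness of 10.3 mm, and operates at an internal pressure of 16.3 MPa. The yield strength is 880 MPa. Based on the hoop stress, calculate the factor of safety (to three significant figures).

σ_h = pD/(2t) = 16.3×253/(2×10.3) = 200.2 MPa.
n = 880/200.2 = 4.396.

n = 4.40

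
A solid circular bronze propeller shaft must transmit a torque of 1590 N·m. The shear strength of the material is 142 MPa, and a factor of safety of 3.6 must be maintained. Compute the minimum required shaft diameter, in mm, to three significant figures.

d = 59.0 mm

Allowable shear stress τ_allow = 142/3.6 = 39.44 MPa.
For a solid shaft τ = 16T/(πd³), so d³ = 16T/(π τ_allow) = 16×1590000/(π×39.44) = 205300 mm³.
d = (205300)^(1/3) = 58.99 mm.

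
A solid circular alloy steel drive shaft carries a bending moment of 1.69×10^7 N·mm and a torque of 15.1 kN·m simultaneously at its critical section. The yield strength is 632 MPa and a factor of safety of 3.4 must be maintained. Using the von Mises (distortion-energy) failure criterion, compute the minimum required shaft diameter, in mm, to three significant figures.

σ_allow = σ_y/n = 632/3.4 = 185.9 MPa.
For a solid shaft σ_b = 32M/(πd³) and τ = 16T/(πd³), so the von Mises stress is σ' = (16/πd³)·√(4M²+3T²).
√(4M²+3T²) = √(4×(1.690×10^7)² + 3×(1.510×10^7)²) = 4.274×10^7 N·mm.
d³ = 16×4.274×10^7/(π×185.9) = 1.171×10^6 mm³.
d = 105.4 mm.

d = 105 mm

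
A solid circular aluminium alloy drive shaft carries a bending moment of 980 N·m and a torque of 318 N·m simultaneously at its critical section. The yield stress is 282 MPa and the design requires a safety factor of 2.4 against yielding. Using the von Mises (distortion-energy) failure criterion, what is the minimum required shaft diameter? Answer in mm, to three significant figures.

σ_allow = σ_y/n = 282/2.4 = 117.5 MPa.
For a solid shaft σ_b = 32M/(πd³) and τ = 16T/(πd³), so the von Mises stress is σ' = (16/πd³)·√(4M²+3T²).
√(4M²+3T²) = √(4×(980000)² + 3×(318000)²) = 2.036×10^6 N·mm.
d³ = 16×2.036×10^6/(π×117.5) = 88250 mm³.
d = 44.52 mm.

d = 44.5 mm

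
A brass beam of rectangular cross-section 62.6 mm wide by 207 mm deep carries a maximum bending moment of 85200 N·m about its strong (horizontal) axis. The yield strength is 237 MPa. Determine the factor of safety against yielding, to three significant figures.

n = 1.24

Section modulus S = bh²/6 = 62.6×207²/6 = 447100 mm³.
σ = M/S = 8.5200×10^7/447100 = 190.6 MPa.
n = 237/190.6 = 1.244.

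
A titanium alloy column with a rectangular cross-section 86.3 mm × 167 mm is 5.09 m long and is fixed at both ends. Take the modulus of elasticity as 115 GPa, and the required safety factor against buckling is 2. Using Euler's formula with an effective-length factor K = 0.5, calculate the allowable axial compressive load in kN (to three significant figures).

P_allow = 784 kN

Buckling occurs about the weak axis: I_min = h·b³/12 = 167×86.3³/12 = 8.945×10^6 mm⁴ (b = 86.3 mm is the smaller dimension).
Effective length L_e = KL = 0.5×5.09 m = 2545 mm.
Euler critical load P_cr = π²EI/L_e² = π²×115000×8.945×10^6/2545² = 1.567×10^6 N.
P_allow = P_cr/n = 1.567×10^6/2 = 783700 N.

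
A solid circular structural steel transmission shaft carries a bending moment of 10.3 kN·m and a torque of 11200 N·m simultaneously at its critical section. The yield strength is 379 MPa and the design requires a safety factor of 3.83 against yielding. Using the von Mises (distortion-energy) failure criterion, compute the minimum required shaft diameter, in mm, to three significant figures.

d = 113 mm

σ_allow = σ_y/n = 379/3.83 = 98.96 MPa.
For a solid shaft σ_b = 32M/(πd³) and τ = 16T/(πd³), so the von Mises stress is σ' = (16/πd³)·√(4M²+3T²).
√(4M²+3T²) = √(4×(1.030×10^7)² + 3×(1.120×10^7)²) = 2.830×10^7 N·mm.
d³ = 16×2.830×10^7/(π×98.96) = 1.456×10^6 mm³.
d = 113.3 mm.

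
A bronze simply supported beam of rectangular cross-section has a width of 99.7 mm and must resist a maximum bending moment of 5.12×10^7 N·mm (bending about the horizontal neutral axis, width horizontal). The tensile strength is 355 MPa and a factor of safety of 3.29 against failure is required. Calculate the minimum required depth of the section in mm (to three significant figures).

h = 169 mm

σ_allow = 355/3.29 = 107.9 MPa.
For a rectangular section σ = 6M/(bh²), so h² = 6M/(b σ_allow) = 6×5.1200×10^7/(99.7×107.9) = 28560 mm².
h = 169.0 mm.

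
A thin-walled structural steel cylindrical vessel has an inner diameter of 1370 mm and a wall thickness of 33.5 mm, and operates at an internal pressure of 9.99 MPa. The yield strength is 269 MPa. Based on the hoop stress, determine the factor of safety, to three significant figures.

n = 1.32

σ_h = pD/(2t) = 9.99×1370/(2×33.5) = 204.3 MPa.
n = 269/204.3 = 1.317.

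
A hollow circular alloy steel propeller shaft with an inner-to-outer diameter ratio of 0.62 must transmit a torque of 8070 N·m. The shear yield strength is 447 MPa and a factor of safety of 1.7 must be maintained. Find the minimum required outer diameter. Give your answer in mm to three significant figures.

d_o = 56.8 mm

τ_allow = 447/1.7 = 262.9 MPa.
For a hollow shaft τ = 16T/[πd_o³(1−k⁴)] with k = 0.62, so 1−k⁴ = 0.8522.
d_o³ = 16T/[π τ_allow (1−k⁴)] = 16×8070000/(π×262.9×0.8522) = 183400 mm³.
d_o = 56.82 mm.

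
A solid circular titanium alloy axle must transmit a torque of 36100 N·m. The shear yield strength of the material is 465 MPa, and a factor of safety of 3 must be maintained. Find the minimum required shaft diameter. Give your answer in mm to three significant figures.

d = 106 mm

Allowable shear stress τ_allow = 465/3 = 155.0 MPa.
For a solid shaft τ = 16T/(πd³), so d³ = 16T/(π τ_allow) = 16×3.6100×10^7/(π×155.0) = 1.186×10^6 mm³.
d = (1.186×10^6)^(1/3) = 105.9 mm.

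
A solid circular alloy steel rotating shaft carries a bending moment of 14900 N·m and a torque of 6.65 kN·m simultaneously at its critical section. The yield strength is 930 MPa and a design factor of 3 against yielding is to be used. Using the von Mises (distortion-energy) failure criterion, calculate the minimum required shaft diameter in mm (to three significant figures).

d = 80.7 mm

σ_allow = σ_y/n = 930/3 = 310.0 MPa.
For a solid shaft σ_b = 32M/(πd³) and τ = 16T/(πd³), so the von Mises stress is σ' = (16/πd³)·√(4M²+3T²).
√(4M²+3T²) = √(4×(1.490×10^7)² + 3×(6.650×10^6)²) = 3.195×10^7 N·mm.
d³ = 16×3.195×10^7/(π×310.0) = 524900 mm³.
d = 80.67 mm.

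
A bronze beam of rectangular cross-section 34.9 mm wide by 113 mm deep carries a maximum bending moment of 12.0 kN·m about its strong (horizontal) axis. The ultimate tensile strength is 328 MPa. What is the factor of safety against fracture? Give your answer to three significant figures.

n = 2.03

Section modulus S = bh²/6 = 34.9×113²/6 = 74270 mm³.
σ = M/S = 1.2000×10^7/74270 = 161.6 MPa.
n = 328/161.6 = 2.030.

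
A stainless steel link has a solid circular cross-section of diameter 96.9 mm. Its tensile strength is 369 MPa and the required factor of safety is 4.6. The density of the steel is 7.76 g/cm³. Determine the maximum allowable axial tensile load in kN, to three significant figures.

σ_allow = 369/4.6 = 80.22 MPa.
A = πd²/4 = π×96.9²/4 = 7375 mm².
F_allow = σ_allow × A = 80.22×7375 = 591600 N.

F_allow = 592 kN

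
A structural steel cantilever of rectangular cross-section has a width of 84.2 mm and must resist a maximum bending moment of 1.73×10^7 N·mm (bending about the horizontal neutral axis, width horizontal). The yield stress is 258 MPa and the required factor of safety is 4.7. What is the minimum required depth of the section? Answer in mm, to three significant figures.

σ_allow = 258/4.7 = 54.89 MPa.
For a rectangular section σ = 6M/(bh²), so h² = 6M/(b σ_allow) = 6×1.7300×10^7/(84.2×54.89) = 22460 mm².
h = 149.9 mm.

h = 150 mm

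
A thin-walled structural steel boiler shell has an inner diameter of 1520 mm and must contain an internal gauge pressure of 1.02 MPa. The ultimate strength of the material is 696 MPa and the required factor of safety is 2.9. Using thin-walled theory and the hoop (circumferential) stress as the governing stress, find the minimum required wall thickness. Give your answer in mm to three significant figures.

σ_allow = 696/2.9 = 240.0 MPa.
Hoop stress σ_h = pD/(2t), so t = pD/(2σ_allow) = 1.02×1520/(2×240.0) = 3.230 mm.

t = 3.23 mm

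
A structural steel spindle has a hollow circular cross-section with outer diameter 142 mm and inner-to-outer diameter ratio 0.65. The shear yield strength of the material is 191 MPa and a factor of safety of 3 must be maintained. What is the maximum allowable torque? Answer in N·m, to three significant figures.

τ_allow = 191/3 = 63.67 MPa.
For a hollow shaft T_allow = τ_allow·πd_o³(1−k⁴)/16 with 1−k⁴ = 0.8215, so πd_o³(1−k⁴)/16 = 461800 mm³.
T_allow = 63.67×461800 = 2.940×10^7 N·mm = 29400 N·m.

T_allow = 29400 N·m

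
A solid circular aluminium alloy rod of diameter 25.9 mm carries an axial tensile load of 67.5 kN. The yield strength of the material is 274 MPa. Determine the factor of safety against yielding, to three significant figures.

A = πd²/4 = 526.9 mm².
σ = F/A = 67500/526.9 = 128.1 MPa.
n = 274/128.1 = 2.139.

n = 2.14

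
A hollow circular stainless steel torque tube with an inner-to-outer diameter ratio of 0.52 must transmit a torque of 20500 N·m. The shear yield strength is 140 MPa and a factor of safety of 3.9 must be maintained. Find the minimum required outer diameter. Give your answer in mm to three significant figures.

d_o = 146 mm

τ_allow = 140/3.9 = 35.90 MPa.
For a hollow shaft τ = 16T/[πd_o³(1−k⁴)] with k = 0.52, so 1−k⁴ = 0.9269.
d_o³ = 16T/[π τ_allow (1−k⁴)] = 16×2.0500×10^7/(π×35.90×0.9269) = 3.138×10^6 mm³.
d_o = 146.4 mm.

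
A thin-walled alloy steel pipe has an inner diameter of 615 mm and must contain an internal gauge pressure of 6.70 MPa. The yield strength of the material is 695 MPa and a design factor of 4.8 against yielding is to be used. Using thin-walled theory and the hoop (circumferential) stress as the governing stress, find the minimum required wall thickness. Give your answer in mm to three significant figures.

t = 14.2 mm

σ_allow = 695/4.8 = 144.8 MPa.
Hoop stress σ_h = pD/(2t), so t = pD/(2σ_allow) = 6.70×615/(2×144.8) = 14.23 mm.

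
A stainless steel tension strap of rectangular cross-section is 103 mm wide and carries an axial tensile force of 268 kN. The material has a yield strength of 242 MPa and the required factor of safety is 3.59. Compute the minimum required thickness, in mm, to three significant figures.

t = 38.6 mm

σ_allow = 242/3.59 = 67.41 MPa.
Required area A = F/σ_allow = 268000/67.41 = 3976 mm².
t = A/w = 3976/103 = 38.60 mm.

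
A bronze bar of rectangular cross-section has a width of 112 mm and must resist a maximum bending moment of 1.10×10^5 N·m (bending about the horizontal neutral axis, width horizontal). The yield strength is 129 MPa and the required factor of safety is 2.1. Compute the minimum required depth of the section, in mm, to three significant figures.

σ_allow = 129/2.1 = 61.43 MPa.
For a rectangular section σ = 6M/(bh²), so h² = 6M/(b σ_allow) = 6×1.1000×10^8/(112×61.43) = 95930 mm².
h = 309.7 mm.

h = 310 mm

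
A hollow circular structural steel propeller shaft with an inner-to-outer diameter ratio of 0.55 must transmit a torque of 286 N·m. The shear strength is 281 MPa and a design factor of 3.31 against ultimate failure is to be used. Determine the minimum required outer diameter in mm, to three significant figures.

d_o = 26.6 mm

τ_allow = 281/3.31 = 84.89 MPa.
For a hollow shaft τ = 16T/[πd_o³(1−k⁴)] with k = 0.55, so 1−k⁴ = 0.9085.
d_o³ = 16T/[π τ_allow (1−k⁴)] = 16×286000/(π×84.89×0.9085) = 18890 mm³.
d_o = 26.63 mm.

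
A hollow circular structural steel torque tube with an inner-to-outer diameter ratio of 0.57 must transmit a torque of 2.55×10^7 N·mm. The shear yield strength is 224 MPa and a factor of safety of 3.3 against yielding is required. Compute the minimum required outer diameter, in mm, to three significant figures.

d_o = 129 mm

τ_allow = 224/3.3 = 67.88 MPa.
For a hollow shaft τ = 16T/[πd_o³(1−k⁴)] with k = 0.57, so 1−k⁴ = 0.8944.
d_o³ = 16T/[π τ_allow (1−k⁴)] = 16×2.5500×10^7/(π×67.88×0.8944) = 2.139×10^6 mm³.
d_o = 128.8 mm.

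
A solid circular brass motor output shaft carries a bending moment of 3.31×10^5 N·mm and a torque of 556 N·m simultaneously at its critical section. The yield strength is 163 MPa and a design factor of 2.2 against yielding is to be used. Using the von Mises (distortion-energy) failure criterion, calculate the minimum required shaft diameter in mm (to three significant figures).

σ_allow = σ_y/n = 163/2.2 = 74.09 MPa.
For a solid shaft σ_b = 32M/(πd³) and τ = 16T/(πd³), so the von Mises stress is σ' = (16/πd³)·√(4M²+3T²).
√(4M²+3T²) = √(4×(331000)² + 3×(556000)²) = 1.169×10^6 N·mm.
d³ = 16×1.169×10^6/(π×74.09) = 80330 mm³.
d = 43.15 mm.

d = 43.1 mm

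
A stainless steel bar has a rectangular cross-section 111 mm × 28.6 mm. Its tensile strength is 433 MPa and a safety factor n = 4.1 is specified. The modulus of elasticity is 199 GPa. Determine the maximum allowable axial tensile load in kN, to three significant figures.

σ_allow = 433/4.1 = 105.6 MPa.
A = 111×28.6 = 3175 mm².
F_allow = σ_allow × A = 105.6×3175 = 335300 N.

F_allow = 335 kN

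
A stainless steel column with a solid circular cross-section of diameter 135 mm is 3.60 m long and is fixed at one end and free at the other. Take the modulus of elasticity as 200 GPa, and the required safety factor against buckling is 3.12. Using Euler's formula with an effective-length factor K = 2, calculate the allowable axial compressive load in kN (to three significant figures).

P_allow = 199 kN

I = πd⁴/64 = π×135⁴/64 = 1.630×10^7 mm⁴.
Effective length L_e = KL = 2×3.60 m = 7200 mm.
Euler critical load P_cr = π²EI/L_e² = π²×200000×1.630×10^7/7200² = 620800 N.
P_allow = P_cr/n = 620800/3.12 = 199000 N.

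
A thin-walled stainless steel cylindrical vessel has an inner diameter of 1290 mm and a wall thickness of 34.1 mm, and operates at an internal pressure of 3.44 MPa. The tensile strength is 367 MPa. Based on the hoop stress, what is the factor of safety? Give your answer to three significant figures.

n = 5.64

σ_h = pD/(2t) = 3.44×1290/(2×34.1) = 65.07 MPa.
n = 367/65.07 = 5.640.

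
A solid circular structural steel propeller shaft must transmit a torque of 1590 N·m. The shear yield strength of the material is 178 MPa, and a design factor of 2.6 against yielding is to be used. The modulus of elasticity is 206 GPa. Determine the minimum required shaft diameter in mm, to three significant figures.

Allowable shear stress τ_allow = 178/2.6 = 68.46 MPa.
For a solid shaft τ = 16T/(πd³), so d³ = 16T/(π τ_allow) = 16×1590000/(π×68.46) = 118300 mm³.
d = (118300)^(1/3) = 49.09 mm.

d = 49.1 mm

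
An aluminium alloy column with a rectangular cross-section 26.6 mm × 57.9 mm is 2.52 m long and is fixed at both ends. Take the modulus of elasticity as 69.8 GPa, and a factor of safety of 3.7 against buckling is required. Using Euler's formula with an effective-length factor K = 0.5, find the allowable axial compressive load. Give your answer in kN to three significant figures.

Buckling occurs about the weak axis: I_min = h·b³/12 = 57.9×26.6³/12 = 90810 mm⁴ (b = 26.6 mm is the smaller dimension).
Effective length L_e = KL = 0.5×2.52 m = 1260 mm.
Euler critical load P_cr = π²EI/L_e² = π²×69800×90810/1260² = 39410 N.
P_allow = P_cr/n = 39410/3.7 = 10650 N.

P_allow = 10.7 kN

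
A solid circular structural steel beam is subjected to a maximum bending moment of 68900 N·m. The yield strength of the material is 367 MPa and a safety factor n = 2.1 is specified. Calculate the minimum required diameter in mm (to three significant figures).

d = 159 mm

σ_allow = 367/2.1 = 174.8 MPa.
For a solid circular section σ = 32M/(πd³), so d³ = 32M/(π σ_allow) = 32×6.8900×10^7/(π×174.8) = 4.016×10^6 mm³.
d = 158.9 mm.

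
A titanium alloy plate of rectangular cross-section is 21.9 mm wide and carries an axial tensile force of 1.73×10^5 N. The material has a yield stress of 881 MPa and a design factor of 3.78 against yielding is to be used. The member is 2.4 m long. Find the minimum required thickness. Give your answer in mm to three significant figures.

t = 33.9 mm

σ_allow = 881/3.78 = 233.1 MPa.
Required area A = F/σ_allow = 173000/233.1 = 742.3 mm².
t = A/w = 742.3/21.9 = 33.89 mm.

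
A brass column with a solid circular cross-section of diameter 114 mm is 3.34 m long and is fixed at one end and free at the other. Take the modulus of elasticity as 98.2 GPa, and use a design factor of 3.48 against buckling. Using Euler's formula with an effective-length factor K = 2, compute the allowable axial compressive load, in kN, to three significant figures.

P_allow = 51.7 kN

I = πd⁴/64 = π×114⁴/64 = 8.291×10^6 mm⁴.
Effective length L_e = KL = 2×3.34 m = 6680 mm.
Euler critical load P_cr = π²EI/L_e² = π²×98200×8.291×10^6/6680² = 180100 N.
P_allow = P_cr/n = 180100/3.48 = 51740 N.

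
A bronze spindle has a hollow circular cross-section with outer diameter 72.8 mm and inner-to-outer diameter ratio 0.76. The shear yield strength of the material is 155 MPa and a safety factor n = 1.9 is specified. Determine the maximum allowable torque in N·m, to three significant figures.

T_allow = 4120 N·m

τ_allow = 155/1.9 = 81.58 MPa.
For a hollow shaft T_allow = τ_allow·πd_o³(1−k⁴)/16 with 1−k⁴ = 0.6664, so πd_o³(1−k⁴)/16 = 50480 mm³.
T_allow = 81.58×50480 = 4.118×10^6 N·mm = 4118 N·m.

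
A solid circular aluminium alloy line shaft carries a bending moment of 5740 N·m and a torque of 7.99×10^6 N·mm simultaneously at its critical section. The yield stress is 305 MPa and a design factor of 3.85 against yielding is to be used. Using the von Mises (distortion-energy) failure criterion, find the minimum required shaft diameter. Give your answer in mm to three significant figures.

σ_allow = σ_y/n = 305/3.85 = 79.22 MPa.
For a solid shaft σ_b = 32M/(πd³) and τ = 16T/(πd³), so the von Mises stress is σ' = (16/πd³)·√(4M²+3T²).
√(4M²+3T²) = √(4×(5.740×10^6)² + 3×(7.990×10^6)²) = 1.798×10^7 N·mm.
d³ = 16×1.798×10^7/(π×79.22) = 1.156×10^6 mm³.
d = 104.9 mm.

d = 105 mm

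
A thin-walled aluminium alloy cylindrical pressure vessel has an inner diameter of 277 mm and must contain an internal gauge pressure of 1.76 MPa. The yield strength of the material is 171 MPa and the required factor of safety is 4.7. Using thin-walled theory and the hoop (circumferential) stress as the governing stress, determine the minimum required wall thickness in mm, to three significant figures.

σ_allow = 171/4.7 = 36.38 MPa.
Hoop stress σ_h = pD/(2t), so t = pD/(2σ_allow) = 1.76×277/(2×36.38) = 6.700 mm.

t = 6.70 mm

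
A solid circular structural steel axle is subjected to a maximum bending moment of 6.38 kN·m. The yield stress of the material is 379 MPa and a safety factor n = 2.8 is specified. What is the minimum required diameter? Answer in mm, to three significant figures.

σ_allow = 379/2.8 = 135.4 MPa.
For a solid circular section σ = 32M/(πd³), so d³ = 32M/(π σ_allow) = 32×6380000/(π×135.4) = 480100 mm³.
d = 78.30 mm.

d = 78.3 mm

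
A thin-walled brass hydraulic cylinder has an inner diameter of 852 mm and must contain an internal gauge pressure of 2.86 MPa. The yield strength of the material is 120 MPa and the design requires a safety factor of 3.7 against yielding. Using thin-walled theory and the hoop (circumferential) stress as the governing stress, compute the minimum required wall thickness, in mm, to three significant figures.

t = 37.6 mm

σ_allow = 120/3.7 = 32.43 MPa.
Hoop stress σ_h = pD/(2t), so t = pD/(2σ_allow) = 2.86×852/(2×32.43) = 37.57 mm.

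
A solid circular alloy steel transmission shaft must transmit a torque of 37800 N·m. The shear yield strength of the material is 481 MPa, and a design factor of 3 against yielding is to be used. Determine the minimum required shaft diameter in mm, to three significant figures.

d = 106 mm

Allowable shear stress τ_allow = 481/3 = 160.3 MPa.
For a solid shaft τ = 16T/(πd³), so d³ = 16T/(π τ_allow) = 16×3.7800×10^7/(π×160.3) = 1.201×10^6 mm³.
d = (1.201×10^6)^(1/3) = 106.3 mm.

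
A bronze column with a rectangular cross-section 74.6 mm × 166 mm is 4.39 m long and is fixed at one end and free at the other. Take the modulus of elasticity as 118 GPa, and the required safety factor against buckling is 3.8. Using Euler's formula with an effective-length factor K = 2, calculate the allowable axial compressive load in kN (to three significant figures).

Buckling occurs about the weak axis: I_min = h·b³/12 = 166×74.6³/12 = 5.743×10^6 mm⁴ (b = 74.6 mm is the smaller dimension).
Effective length L_e = KL = 2×4.39 m = 8780 mm.
Euler critical load P_cr = π²EI/L_e² = π²×118000×5.743×10^6/8780² = 86760 N.
P_allow = P_cr/n = 86760/3.8 = 22830 N.

P_allow = 22.8 kN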